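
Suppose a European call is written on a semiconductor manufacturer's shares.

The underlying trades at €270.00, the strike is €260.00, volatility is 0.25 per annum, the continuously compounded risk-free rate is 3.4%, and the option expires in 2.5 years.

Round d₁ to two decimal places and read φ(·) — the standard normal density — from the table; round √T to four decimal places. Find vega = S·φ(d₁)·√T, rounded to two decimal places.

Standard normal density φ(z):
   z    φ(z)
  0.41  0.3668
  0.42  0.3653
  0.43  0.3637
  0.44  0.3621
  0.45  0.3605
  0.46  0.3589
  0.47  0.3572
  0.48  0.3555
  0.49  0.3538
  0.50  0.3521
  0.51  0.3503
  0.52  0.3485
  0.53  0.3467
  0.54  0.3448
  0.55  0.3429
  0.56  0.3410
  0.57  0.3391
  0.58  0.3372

σ√T = 0.25·√2.5 = 0.3953
d₁ = [ln(270/260) + (0.034 + 0.25²/2)·2.5] / 0.3953 = [0.0377 + 0.1631] / 0.3953 = 0.5082 → 0.51
√T = √2.5 = 1.5811
φ(d₁) = φ(0.51) = 0.3503
vega = S·φ(d₁)·√T = 270·0.3503·1.5811 = 149.5420
(Call and put vega coincide under Black-Scholes.)

149.54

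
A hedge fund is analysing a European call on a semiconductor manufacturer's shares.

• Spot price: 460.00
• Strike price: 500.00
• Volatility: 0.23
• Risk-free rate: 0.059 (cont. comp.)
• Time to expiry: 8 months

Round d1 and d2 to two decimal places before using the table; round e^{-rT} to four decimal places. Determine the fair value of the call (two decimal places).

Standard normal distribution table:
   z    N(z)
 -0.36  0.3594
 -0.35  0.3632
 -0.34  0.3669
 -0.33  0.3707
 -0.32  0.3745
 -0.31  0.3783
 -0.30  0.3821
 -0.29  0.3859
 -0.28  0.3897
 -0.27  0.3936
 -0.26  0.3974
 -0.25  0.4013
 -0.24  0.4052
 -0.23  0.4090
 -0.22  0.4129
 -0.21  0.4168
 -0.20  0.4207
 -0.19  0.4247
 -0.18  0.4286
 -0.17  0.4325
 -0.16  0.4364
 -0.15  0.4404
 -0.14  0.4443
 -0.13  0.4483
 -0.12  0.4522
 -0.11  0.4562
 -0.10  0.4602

26.18

T = 0.6667;  σ√T = 0.1878
ln(S/K) + (r + σ²/2)T = ln(460/500) + (0.059 + 0.23²/2)·0.6667 = -0.0834 + 0.0570 = -0.0264
d₁ = -0.0264 / 0.1878 = -0.1407 ≈ -0.14
d₂ = d₁ − σ√T = -0.1407 − 0.1878 = -0.3285 ≈ -0.33
e^(−rT) = e^(−0.059·0.6667) = 0.9614
N(d₁) = N(-0.14) = 0.4443;  N(d₂) = N(-0.33) = 0.3707
C = 460·0.4443 − 500·0.9614·0.3707 = 204.3780 − 178.1955 = 26.1825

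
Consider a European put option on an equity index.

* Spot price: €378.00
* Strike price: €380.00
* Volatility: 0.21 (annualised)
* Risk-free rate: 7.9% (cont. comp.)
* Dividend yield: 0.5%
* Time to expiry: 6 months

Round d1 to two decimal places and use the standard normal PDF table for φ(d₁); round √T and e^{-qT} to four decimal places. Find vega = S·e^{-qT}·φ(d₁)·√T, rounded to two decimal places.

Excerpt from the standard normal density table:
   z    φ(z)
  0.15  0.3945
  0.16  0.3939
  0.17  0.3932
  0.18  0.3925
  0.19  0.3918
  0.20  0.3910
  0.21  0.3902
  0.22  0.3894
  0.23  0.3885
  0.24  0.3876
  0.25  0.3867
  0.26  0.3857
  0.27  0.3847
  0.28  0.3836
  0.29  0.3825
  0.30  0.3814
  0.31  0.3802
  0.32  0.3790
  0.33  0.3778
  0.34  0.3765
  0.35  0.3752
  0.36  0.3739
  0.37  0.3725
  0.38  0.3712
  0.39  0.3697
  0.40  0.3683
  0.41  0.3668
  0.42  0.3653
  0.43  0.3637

σ√T = 0.21 × 0.7071 = 0.1485
d₁ = [ln(378/380) + (0.079 − 0.005 + 0.21²/2)·0.5] / 0.1485 = [-0.0053 + 0.0480] / 0.1485 = 0.2879 → 0.29
√T = √0.5 = 0.7071
φ(d₁) = φ(0.29) = 0.3825
exp(−qT) = exp(−0.005·0.5) = 0.9975
vega = S·exp(−qT)·φ(d₁)·√T = 378·0.9975·0.3825·0.7071 = 101.9805

101.98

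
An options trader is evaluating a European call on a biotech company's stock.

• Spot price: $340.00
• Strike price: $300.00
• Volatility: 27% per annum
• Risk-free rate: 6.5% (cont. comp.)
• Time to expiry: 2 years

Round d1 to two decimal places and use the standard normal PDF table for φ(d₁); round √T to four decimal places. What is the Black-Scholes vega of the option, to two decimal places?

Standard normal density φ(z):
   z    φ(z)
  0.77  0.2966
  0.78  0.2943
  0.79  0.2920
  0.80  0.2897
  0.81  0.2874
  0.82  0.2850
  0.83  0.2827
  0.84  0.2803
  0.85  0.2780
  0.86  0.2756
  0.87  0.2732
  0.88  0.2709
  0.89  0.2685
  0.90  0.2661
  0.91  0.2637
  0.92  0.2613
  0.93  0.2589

132.52

σ√T = 0.27 × 1.4142 = 0.3818
d₁ = [ln(340/300) + (0.065 + 0.27²/2)·2] / 0.3818 = [0.1252 + 0.2029] / 0.3818 = 0.8592 ≈ 0.86
√T = √2 = 1.4142
φ(d₁) = φ(0.86) = 0.2756
vega = S·φ(d₁)·√T = 340·0.2756·1.4142 = 132.5162
(Call and put vega coincide under Black-Scholes.)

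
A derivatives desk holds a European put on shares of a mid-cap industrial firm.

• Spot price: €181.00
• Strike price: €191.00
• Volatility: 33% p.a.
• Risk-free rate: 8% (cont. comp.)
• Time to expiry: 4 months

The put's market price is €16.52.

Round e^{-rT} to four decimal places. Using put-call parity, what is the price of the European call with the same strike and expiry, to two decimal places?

€11.54

e^(−rT) = e^(−0.08·0.3333) = 0.9737
Put-call parity: C − P = S − K·e^(−rT) = 181 − 191·0.9737 = 181 − 185.9767 = -4.9767
C = P + (C − P) = 16.52 + (-4.9767) = 11.5433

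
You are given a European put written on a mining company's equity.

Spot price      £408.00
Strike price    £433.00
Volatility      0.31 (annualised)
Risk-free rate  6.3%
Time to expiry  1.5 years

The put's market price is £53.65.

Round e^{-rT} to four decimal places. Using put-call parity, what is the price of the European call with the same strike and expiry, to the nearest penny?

exp(−rT) = exp(−0.063·1.5) = 0.9098
Put-call parity: C − P = S − K·e^(−rT) = 408 − 433·0.9098 = 408 − 393.9434 = 14.0566
C = P + (C − P) = 53.65 + (14.0566) = 67.7066

£67.71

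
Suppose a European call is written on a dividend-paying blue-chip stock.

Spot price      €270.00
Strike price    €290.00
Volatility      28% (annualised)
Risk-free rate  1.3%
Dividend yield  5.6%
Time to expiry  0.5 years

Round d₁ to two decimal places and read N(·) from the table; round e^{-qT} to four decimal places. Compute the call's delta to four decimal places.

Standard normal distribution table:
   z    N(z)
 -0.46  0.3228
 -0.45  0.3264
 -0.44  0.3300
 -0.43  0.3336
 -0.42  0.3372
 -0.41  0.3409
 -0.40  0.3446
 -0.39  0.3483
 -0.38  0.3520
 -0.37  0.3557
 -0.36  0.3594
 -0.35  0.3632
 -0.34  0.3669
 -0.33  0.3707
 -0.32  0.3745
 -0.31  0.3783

0.3459

σ√T = 0.28 × 0.7071 = 0.1980
ln(S/K) + (r − q + σ²/2)T = ln(270/290) + (0.013 − 0.056 + 0.28²/2)·0.5 = -0.0715 − 0.0019 = -0.0734
d₁ = -0.0734 / 0.1980 = -0.3705 ≈ -0.37
N(d₁) = N(-0.37) = 0.3557
Δ_call = e^(−qT)·N(d₁) = 0.9724·0.3557 = 0.3459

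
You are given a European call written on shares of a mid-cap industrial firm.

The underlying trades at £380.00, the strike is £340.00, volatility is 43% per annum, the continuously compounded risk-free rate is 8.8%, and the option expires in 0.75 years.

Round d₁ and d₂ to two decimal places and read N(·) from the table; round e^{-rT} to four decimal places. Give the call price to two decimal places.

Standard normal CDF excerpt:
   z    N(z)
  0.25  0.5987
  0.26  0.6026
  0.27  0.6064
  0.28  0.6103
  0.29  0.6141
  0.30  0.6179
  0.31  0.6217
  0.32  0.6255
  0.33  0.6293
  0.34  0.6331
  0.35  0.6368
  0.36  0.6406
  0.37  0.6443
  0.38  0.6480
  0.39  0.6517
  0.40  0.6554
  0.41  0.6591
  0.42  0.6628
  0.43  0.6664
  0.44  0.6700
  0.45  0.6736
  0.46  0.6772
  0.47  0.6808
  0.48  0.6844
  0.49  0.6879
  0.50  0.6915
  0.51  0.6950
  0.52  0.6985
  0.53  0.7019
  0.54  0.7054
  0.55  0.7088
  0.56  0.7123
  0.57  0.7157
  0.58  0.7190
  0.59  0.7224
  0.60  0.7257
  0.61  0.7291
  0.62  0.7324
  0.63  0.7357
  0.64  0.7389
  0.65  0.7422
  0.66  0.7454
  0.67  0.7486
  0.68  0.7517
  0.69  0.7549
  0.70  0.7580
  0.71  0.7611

£87.80

σ√T = 0.43·√0.75 = 0.3724
d₁ = [ln(380/340) + (0.088 + 0.43²/2)·0.75] / 0.3724 = [0.1112 + 0.1353] / 0.3724 = 0.6621 which rounds to 0.66
d₂ = d₁ − σ√T = 0.6621 − 0.3724 = 0.2897 which rounds to 0.29
e^(−rT) = e^(−0.088·0.75) = 0.9361
N(d₁) = N(0.66) = 0.7454;  N(d₂) = N(0.29) = 0.6141
C = 380·0.7454 − 340·0.9361·0.6141 = 283.2520 − 195.4521 = 87.7999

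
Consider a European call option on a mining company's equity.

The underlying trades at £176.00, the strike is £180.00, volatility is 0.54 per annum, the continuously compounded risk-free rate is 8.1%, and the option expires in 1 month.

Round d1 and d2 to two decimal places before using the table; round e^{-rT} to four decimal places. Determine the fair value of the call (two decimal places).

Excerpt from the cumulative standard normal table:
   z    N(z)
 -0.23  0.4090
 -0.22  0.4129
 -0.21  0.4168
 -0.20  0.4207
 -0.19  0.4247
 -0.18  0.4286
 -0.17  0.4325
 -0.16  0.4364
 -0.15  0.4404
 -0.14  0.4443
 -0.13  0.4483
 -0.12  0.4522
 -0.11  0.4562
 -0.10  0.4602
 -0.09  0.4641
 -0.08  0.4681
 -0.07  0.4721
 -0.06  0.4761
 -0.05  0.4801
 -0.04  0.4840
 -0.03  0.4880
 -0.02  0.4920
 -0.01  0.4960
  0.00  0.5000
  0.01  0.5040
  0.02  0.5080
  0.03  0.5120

σ√T = 0.54 × 0.2887 = 0.1559
d₁ = [ln(176/180) + (0.081 + 0.54²/2)·0.08333] / 0.1559 = [-0.0225 + 0.0189] / 0.1559 = -0.0229 → -0.02
d₂ = d₁ − σ√T = -0.0229 − 0.1559 = -0.1788 → -0.18
exp(−rT) = exp(−0.081·0.08333) = 0.9933
C = 176·N(-0.02) − 180·0.9933·N(-0.18) = 176·0.4920 − 180·0.9933·0.4286 = 86.5920 − 76.6311 = 9.9609

£9.96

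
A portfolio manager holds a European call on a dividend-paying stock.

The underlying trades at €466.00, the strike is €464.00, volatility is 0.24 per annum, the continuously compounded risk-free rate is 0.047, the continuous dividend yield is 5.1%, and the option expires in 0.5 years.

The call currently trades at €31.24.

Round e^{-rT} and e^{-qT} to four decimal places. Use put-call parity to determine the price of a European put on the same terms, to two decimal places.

€30.22

exp(−qT) = exp(−0.051·0.5) = 0.9748;  exp(−rT) = exp(−0.047·0.5) = 0.9768
Put-call parity: C − P = S·e^(−qT) − K·e^(−rT) = 466·0.9748 − 464·0.9768 = 454.2568 − 453.2352 = 1.0216
P = C − (C − P) = 31.24 − (1.0216) = 30.2184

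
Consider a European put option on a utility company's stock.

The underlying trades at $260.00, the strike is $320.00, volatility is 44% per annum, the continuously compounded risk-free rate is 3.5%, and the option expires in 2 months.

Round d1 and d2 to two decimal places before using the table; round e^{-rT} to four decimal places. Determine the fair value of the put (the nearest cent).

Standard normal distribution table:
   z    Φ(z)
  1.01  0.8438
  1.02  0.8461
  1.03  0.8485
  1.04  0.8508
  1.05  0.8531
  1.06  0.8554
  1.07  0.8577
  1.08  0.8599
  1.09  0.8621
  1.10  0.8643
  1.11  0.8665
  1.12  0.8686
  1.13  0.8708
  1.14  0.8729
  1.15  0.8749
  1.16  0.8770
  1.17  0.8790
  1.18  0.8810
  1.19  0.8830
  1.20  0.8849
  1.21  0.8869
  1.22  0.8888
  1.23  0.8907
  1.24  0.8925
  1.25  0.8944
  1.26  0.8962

σ√T = 0.44 × 0.4082 = 0.1796
d₁ = [ln(260/320) + (0.035 + 0.44²/2)·0.1667] / 0.1796 = [-0.2076 + 0.0220] / 0.1796 = -1.0336 → -1.03
d₂ = d₁ − σ√T = -1.0336 − 0.1796 = -1.2133 → -1.21
e^(−rT) = e^(−0.035·0.1667) = 0.9942
N(−d₂) = N(1.21) = 0.8869;  N(−d₁) = N(1.03) = 0.8485
P = 320·0.9942·0.8869 − 260·0.8485 = 282.1619 − 220.6100 = 61.5519

$61.55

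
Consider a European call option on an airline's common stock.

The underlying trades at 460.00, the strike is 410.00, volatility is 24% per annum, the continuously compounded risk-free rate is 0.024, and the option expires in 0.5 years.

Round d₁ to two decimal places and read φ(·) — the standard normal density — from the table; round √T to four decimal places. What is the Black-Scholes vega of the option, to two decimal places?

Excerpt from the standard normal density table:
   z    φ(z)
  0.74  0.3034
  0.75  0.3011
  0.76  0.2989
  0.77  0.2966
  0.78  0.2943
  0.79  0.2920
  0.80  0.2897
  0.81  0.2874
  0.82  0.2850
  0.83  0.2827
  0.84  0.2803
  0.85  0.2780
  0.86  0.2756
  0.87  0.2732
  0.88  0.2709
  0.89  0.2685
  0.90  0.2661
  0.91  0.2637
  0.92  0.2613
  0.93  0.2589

σ√T = 0.24 × 0.7071 = 0.1697
ln(S/K) + (r + σ²/2)T = ln(460/410) + (0.024 + 0.24²/2)·0.5 = 0.1151 + 0.0264 = 0.1415
d₁ = 0.1415 / 0.1697 = 0.8336 which rounds to 0.83
√T = √0.5 = 0.7071
φ(d₁) = φ(0.83) = 0.2827
vega = S·φ(d₁)·√T = 460·0.2827·0.7071 = 91.9527
(The put has the same vega.)

91.95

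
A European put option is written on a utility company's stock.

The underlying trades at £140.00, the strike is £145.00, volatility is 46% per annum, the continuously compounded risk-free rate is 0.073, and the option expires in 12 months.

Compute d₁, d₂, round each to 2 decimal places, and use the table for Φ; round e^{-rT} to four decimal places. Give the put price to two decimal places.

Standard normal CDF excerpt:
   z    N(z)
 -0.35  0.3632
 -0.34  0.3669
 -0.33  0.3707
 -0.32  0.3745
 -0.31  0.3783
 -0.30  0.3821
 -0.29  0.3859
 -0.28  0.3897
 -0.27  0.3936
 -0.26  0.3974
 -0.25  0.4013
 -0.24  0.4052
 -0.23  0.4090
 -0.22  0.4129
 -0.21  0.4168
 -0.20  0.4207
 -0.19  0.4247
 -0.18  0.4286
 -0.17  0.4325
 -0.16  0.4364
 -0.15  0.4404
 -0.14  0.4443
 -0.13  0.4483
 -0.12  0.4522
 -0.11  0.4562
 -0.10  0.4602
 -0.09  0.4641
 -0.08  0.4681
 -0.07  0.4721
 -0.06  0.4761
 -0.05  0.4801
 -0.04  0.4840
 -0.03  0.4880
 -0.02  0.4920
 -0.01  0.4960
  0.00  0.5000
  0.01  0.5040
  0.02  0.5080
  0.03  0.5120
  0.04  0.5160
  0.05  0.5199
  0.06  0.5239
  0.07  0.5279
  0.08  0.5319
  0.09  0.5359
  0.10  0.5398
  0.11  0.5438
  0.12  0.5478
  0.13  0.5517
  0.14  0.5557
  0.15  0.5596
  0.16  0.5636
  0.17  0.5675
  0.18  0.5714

£22.47

T = 1;  σ√T = 0.4600
ln(S/K) + (r + σ²/2)T = ln(140/145) + (0.073 + 0.46²/2)·1 = -0.0351 + 0.1788 = 0.1437
d₁ = 0.1437 / 0.4600 = 0.3124 which rounds to 0.31
d₂ = d₁ − σ√T = 0.3124 − 0.4600 = -0.1476 which rounds to -0.15
exp(−rT) = exp(−0.073·1) = 0.9296
P = 145·0.9296·N(0.15) − 140·N(-0.31) = 145·0.9296·0.5596 − 140·0.3783 = 75.4296 − 52.9620 = 22.4676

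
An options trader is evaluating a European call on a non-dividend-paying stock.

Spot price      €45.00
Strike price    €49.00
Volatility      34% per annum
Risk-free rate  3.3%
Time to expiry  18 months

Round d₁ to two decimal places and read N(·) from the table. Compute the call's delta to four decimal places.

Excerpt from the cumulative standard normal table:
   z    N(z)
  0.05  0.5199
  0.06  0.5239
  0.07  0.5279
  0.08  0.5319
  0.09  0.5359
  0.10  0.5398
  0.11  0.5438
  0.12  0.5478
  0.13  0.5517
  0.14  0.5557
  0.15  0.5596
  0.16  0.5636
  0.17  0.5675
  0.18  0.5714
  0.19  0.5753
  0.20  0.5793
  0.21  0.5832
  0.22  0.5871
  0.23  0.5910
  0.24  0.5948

0.5478

σ√T = 0.34·√1.5 = 0.4164
d₁ = [ln(45/49) + (0.033 + 0.34²/2)·1.5] / 0.4164 = [-0.0852 + 0.1362] / 0.4164 = 0.1226 ≈ 0.12
N(d₁) = N(0.12) = 0.5478
Δ_call = N(d₁) = 0.5478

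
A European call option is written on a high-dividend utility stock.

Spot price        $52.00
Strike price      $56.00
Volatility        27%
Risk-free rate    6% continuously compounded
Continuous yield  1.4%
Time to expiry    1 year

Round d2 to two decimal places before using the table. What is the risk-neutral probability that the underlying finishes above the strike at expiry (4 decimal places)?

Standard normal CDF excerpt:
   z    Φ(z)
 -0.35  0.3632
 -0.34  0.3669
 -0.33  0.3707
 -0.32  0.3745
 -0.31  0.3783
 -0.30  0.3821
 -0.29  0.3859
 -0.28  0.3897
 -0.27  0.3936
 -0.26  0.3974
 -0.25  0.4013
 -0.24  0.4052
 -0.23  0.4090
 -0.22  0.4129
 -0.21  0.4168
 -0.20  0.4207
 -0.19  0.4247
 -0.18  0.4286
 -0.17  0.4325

0.4052

T = 1;  σ√T = 0.2700
d₁ = [ln(52/56) + (0.06 − 0.014 + 0.27²/2)·1] / 0.2700 = [-0.0741 + 0.0824] / 0.2700 = 0.0309 ≈ 0.03
d₂ = d₁ − σ√T = 0.0309 − 0.2700 = -0.2391 ≈ -0.24
Pr(exercise) under Q = N(d₂) = 0.4052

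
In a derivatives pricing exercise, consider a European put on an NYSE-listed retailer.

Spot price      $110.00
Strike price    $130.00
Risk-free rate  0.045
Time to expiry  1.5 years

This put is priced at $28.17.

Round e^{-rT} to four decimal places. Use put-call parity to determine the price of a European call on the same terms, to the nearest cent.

exp(−rT) = exp(−0.045·1.5) = 0.9347
Put-call parity: C − P = S − K·e^(−rT) = 110 − 130·0.9347 = 110 − 121.5110 = -11.5110
C = P + (C − P) = 28.17 + (-11.5110) = 16.6590

$16.66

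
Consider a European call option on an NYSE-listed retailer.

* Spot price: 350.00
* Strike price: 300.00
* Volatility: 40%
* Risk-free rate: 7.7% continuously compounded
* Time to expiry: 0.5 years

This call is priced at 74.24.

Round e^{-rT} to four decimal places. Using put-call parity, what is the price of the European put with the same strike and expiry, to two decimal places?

12.90

e^(−rT) = e^(−0.077·0.5) = 0.9622
Put-call parity: C − P = S − K·e^(−rT) = 350 − 300·0.9622 = 350 − 288.6600 = 61.3400
P = C − (C − P) = 74.24 − (61.3400) = 12.9000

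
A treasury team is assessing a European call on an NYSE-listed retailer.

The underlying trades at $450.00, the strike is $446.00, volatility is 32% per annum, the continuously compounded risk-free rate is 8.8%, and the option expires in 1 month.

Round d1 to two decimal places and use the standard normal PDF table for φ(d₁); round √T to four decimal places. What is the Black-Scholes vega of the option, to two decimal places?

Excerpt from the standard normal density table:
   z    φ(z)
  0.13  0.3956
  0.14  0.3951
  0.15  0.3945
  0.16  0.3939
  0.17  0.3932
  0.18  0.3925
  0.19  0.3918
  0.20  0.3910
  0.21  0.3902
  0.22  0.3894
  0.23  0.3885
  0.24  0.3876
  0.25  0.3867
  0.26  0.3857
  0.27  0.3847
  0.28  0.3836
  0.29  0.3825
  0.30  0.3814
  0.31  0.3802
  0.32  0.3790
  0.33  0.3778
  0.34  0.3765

σ√T = 0.32 × 0.2887 = 0.0924
ln(S/K) + (r + σ²/2)T = ln(450/446) + (0.088 + 0.32²/2)·0.08333 = 0.0089 + 0.0116 = 0.0205
d₁ = 0.0205 / 0.0924 = 0.2222 ≈ 0.22
√T = √0.08333 = 0.2887
φ(d₁) = φ(0.22) = 0.3894
vega = S·φ(d₁)·√T = 450·0.3894·0.2887 = 50.5889

50.59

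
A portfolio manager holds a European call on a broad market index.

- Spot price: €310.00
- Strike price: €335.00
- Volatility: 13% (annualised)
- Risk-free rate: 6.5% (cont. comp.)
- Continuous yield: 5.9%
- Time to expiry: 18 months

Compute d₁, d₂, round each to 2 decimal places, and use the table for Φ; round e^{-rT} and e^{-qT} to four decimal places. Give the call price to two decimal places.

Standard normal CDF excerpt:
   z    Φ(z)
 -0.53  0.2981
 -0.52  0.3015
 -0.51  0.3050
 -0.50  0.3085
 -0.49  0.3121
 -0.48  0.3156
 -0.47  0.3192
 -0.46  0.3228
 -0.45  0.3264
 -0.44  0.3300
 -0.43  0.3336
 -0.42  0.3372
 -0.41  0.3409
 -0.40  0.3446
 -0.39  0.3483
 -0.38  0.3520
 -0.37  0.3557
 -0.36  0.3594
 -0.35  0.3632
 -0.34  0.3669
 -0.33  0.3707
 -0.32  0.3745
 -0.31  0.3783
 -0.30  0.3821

σ√T = 0.13·√1.5 = 0.1592
ln(S/K) + (r − q + σ²/2)T = ln(310/335) + (0.065 − 0.059 + 0.13²/2)·1.5 = -0.0776 + 0.0217 = -0.0559
d₁ = -0.0559 / 0.1592 = -0.3510 ≈ -0.35
d₂ = d₁ − σ√T = -0.3510 − 0.1592 = -0.5102 ≈ -0.51
e^(−qT) = e^(−0.059·1.5) = 0.9153;  e^(−rT) = e^(−0.065·1.5) = 0.9071
N(d₁) = N(-0.35) = 0.3632;  N(d₂) = N(-0.51) = 0.3050
C = 310·0.9153·0.3632 − 335·0.9071·0.3050 = 103.0555 − 92.6829 = 10.3725

€10.37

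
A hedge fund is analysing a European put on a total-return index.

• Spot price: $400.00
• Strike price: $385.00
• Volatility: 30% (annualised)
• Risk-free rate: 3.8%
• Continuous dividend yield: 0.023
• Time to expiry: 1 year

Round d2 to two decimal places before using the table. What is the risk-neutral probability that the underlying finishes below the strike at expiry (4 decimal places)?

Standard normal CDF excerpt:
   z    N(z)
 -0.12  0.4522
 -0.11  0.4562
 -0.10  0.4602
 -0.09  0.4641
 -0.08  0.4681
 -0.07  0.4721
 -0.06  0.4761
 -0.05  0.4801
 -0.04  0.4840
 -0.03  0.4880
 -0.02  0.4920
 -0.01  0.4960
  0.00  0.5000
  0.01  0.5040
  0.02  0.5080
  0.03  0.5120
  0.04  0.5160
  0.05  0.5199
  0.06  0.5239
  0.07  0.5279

0.4880

σ√T = 0.3 × 1.0000 = 0.3000
d₁ = [ln(400/385) + (0.038 − 0.023 + 0.3²/2)·1] / 0.3000 = [0.0382 + 0.0600] / 0.3000 = 0.3274 ≈ 0.33
d₂ = d₁ − σ√T = 0.3274 − 0.3000 = 0.0274 ≈ 0.03
Pr(exercise) under Q = N(−d₂) = N(-0.03) = 0.4880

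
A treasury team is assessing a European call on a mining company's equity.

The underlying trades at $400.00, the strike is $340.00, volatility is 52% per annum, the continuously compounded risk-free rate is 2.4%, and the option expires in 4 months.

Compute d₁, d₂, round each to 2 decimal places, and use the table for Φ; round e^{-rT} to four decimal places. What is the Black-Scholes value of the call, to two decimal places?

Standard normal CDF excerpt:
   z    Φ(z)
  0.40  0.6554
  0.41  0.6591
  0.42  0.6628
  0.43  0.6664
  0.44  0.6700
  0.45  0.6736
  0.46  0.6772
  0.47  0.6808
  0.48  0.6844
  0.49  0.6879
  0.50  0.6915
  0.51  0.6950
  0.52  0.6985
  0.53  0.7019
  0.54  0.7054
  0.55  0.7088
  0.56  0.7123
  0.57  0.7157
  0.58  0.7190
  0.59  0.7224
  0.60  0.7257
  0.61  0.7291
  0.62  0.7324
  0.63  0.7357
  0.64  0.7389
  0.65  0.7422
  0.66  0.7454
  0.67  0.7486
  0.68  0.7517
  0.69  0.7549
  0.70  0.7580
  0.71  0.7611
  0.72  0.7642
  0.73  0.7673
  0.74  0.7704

$82.13

T = 0.3333;  σ√T = 0.3002
d₁ = [ln(400/340) + (0.024 + 0.52²/2)·0.3333] / 0.3002 = [0.1625 + 0.0531] / 0.3002 = 0.7181 ⇒ 0.72
d₂ = d₁ − σ√T = 0.7181 − 0.3002 = 0.4179 ⇒ 0.42
e^(−rT) = e^(−0.024·0.3333) = 0.9920
N(d₁) = N(0.72) = 0.7642;  N(d₂) = N(0.42) = 0.6628
C = 400·0.7642 − 340·0.9920·0.6628 = 305.6800 − 223.5492 = 82.1308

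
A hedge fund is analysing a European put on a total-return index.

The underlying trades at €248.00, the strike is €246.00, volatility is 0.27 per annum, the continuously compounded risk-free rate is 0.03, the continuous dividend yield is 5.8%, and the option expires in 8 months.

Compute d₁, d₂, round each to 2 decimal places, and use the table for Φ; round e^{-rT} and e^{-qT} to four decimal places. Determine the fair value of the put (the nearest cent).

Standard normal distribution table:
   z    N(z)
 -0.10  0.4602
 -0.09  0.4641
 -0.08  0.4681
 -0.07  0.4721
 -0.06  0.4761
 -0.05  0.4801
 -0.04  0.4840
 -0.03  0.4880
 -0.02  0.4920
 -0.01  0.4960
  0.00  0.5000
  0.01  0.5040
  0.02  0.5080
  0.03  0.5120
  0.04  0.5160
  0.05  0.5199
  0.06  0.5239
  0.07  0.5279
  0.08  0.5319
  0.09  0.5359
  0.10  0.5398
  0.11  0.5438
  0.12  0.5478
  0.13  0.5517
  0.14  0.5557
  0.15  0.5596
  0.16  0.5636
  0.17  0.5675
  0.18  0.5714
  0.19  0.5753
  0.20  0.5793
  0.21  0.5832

€22.30

σ√T = 0.27·√0.6667 = 0.2205
d₁ = [ln(248/246) + (0.03 − 0.058 + 0.27²/2)·0.6667] / 0.2205 = [0.0081 + 0.0056] / 0.2205 = 0.0623 ⇒ 0.06
d₂ = d₁ − σ√T = 0.0623 − 0.2205 = -0.1582 ⇒ -0.16
e^(−qT) = e^(−0.058·0.6667) = 0.9621;  e^(−rT) = e^(−0.03·0.6667) = 0.9802
P = 246·0.9802·N(0.16) − 248·0.9621·N(-0.06) = 246·0.9802·0.5636 − 248·0.9621·0.4761 = 135.9004 − 113.5978 = 22.3026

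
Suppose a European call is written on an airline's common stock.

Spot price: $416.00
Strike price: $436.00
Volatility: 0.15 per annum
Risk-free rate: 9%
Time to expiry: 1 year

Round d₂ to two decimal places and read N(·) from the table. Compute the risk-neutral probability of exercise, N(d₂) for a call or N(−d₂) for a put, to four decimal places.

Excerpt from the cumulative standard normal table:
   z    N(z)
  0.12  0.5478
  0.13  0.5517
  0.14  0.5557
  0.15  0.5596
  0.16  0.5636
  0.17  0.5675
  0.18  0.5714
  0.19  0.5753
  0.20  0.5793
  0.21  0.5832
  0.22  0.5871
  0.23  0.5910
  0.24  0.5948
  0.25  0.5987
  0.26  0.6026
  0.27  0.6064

0.5832

T = 1;  σ√T = 0.1500
ln(S/K) + (r + σ²/2)T = ln(416/436) + (0.09 + 0.15²/2)·1 = -0.0470 + 0.1012 = 0.0543
d₁ = 0.0543 / 0.1500 = 0.3620 which rounds to 0.36
d₂ = d₁ − σ√T = 0.3620 − 0.1500 = 0.2120 which rounds to 0.21
Pr(exercise) under Q = N(d₂) = 0.5832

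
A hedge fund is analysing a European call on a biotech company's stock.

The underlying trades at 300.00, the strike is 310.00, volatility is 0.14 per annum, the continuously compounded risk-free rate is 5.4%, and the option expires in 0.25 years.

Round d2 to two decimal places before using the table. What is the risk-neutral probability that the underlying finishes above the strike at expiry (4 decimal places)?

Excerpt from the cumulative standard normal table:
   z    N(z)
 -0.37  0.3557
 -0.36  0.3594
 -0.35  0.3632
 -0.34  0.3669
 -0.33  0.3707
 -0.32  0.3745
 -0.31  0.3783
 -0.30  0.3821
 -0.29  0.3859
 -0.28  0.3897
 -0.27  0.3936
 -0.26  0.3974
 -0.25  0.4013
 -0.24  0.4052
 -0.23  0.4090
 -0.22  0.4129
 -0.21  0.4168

T = 0.25;  σ√T = 0.0700
d₁ = [ln(300/310) + (0.054 + ½·0.14²)·0.25] / (σ√T) = (-0.0328 + 0.0159) / 0.0700 = -0.2406 ≈ -0.24
d₂ = -0.2406 − 0.0700 = -0.3106 ≈ -0.31
Risk-neutral Pr[S_T > K] = N(d₂) = N(-0.31) = 0.3783

0.3783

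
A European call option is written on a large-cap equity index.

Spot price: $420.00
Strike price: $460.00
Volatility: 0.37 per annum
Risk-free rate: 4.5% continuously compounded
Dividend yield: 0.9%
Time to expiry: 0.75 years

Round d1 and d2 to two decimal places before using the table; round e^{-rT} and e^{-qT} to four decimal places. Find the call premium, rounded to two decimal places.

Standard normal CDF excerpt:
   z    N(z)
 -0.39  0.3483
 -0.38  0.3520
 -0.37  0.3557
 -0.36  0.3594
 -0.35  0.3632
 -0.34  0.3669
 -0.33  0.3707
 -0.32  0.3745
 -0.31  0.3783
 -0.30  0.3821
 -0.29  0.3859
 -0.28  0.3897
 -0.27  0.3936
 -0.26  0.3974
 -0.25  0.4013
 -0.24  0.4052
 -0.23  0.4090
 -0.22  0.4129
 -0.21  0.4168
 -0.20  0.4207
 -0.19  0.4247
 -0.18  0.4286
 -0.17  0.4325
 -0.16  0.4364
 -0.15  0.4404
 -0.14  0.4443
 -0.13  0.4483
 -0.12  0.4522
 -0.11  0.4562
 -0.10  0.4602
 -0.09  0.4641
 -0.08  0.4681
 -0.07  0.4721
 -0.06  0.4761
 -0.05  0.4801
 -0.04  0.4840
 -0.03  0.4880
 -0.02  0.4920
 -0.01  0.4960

$42.08

σ√T = 0.37·√0.75 = 0.3204
d₁ = [ln(420/460) + (0.045 − 0.009 + 0.37²/2)·0.75] / 0.3204 = [-0.0910 + 0.0783] / 0.3204 = -0.0394 ≈ -0.04
d₂ = d₁ − σ√T = -0.0394 − 0.3204 = -0.3599 ≈ -0.36
e^(−qT) = e^(−0.009·0.75) = 0.9933;  e^(−rT) = e^(−0.045·0.75) = 0.9668
C = 420·0.9933·N(-0.04) − 460·0.9668·N(-0.36) = 420·0.9933·0.4840 − 460·0.9668·0.3594 = 201.9180 − 159.8352 = 42.0828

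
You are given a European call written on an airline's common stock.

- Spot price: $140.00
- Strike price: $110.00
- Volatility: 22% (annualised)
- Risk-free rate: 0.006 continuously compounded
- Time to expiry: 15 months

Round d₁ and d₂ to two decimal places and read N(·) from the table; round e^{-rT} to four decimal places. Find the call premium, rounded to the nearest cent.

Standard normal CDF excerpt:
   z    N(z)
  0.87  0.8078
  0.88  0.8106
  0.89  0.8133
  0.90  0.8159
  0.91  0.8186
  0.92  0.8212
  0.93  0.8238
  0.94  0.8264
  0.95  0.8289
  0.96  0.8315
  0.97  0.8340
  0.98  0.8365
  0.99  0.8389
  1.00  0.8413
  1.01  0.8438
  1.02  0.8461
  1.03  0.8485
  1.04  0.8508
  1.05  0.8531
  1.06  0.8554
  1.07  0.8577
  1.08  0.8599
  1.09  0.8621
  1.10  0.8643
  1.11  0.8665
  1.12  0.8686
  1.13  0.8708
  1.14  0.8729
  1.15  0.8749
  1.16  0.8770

$33.12

σ√T = 0.22·√1.25 = 0.2460
d₁ = [ln(140/110) + (0.006 + ½·0.22²)·1.25] / (σ√T) = (0.2412 + 0.0377) / 0.2460 = 1.1339 ≈ 1.13
d₂ = 1.1339 − 0.2460 = 0.8880 ≈ 0.89
e^(−rT) = e^(−0.006·1.25) = 0.9925
C = 140·N(1.13) − 110·0.9925·N(0.89) = 140·0.8708 − 110·0.9925·0.8133 = 121.9120 − 88.7920 = 33.1200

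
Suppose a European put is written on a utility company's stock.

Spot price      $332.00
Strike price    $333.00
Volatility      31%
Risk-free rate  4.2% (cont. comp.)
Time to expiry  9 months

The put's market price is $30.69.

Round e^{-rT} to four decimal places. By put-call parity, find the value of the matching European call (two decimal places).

e^(−rT) = e^(−0.042·0.75) = 0.9690
Put-call parity: C − P = S − K·e^(−rT) = 332 − 333·0.9690 = 332 − 322.6770 = 9.3230
C = P + (C − P) = 30.69 + (9.3230) = 40.0130

$40.01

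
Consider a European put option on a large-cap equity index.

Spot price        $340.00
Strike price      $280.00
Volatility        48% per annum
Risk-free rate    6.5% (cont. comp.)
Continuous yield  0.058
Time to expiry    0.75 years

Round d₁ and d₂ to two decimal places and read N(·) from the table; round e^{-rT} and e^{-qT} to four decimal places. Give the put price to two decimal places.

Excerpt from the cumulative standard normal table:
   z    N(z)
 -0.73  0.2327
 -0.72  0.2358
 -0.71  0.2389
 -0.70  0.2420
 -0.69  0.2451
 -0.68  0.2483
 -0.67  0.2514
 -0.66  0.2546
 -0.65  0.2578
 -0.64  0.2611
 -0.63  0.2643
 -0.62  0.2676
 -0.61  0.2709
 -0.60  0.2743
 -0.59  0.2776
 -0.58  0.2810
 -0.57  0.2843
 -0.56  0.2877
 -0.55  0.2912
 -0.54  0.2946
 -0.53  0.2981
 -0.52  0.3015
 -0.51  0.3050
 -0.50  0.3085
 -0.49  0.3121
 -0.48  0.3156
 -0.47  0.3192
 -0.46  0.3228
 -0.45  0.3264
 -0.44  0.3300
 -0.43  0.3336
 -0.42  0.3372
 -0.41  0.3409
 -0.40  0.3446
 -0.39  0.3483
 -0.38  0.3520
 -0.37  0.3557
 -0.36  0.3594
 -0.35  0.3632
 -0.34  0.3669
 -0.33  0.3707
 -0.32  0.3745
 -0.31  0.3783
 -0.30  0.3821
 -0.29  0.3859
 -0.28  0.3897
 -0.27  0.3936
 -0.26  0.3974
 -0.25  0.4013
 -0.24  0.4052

$25.18

σ√T = 0.48 × 0.8660 = 0.4157
d₁ = [ln(340/280) + (0.065 − 0.058 + ½·0.48²)·0.75] / (σ√T) = (0.1942 + 0.0917) / 0.4157 = 0.6875 ⇒ 0.69
d₂ = 0.6875 − 0.4157 = 0.2719 ⇒ 0.27
e^(−qT) = e^(−0.058·0.75) = 0.9574;  e^(−rT) = e^(−0.065·0.75) = 0.9524
N(−d₂) = N(-0.27) = 0.3936;  N(−d₁) = N(-0.69) = 0.2451
P = 280·0.9524·0.3936 − 340·0.9574·0.2451 = 104.9621 − 79.7840 = 25.1781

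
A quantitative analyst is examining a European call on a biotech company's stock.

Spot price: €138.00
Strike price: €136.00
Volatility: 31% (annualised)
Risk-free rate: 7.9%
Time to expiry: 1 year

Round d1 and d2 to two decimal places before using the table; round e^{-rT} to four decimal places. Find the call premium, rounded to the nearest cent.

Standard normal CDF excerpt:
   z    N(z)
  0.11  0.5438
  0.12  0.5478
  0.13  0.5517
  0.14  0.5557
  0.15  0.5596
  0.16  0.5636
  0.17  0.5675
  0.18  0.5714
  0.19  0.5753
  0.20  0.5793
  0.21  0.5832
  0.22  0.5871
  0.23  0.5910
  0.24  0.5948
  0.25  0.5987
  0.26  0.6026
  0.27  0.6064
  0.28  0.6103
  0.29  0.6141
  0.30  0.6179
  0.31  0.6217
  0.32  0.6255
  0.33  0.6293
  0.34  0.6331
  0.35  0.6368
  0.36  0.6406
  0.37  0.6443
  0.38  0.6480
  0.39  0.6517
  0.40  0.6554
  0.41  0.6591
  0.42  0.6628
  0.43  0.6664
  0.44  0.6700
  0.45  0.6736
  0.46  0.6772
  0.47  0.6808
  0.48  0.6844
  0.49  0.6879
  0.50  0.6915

€23.13

σ√T = 0.31 × 1.0000 = 0.3100
d₁ = [ln(138/136) + (0.079 + ½·0.31²)·1] / (σ√T) = (0.0146 + 0.1270) / 0.3100 = 0.4569 → 0.46
d₂ = 0.4569 − 0.3100 = 0.1469 → 0.15
exp(−rT) = exp(−0.079·1) = 0.9240
N(d₁) = N(0.46) = 0.6772;  N(d₂) = N(0.15) = 0.5596
C = 138·0.6772 − 136·0.9240·0.5596 = 93.4536 − 70.3216 = 23.1320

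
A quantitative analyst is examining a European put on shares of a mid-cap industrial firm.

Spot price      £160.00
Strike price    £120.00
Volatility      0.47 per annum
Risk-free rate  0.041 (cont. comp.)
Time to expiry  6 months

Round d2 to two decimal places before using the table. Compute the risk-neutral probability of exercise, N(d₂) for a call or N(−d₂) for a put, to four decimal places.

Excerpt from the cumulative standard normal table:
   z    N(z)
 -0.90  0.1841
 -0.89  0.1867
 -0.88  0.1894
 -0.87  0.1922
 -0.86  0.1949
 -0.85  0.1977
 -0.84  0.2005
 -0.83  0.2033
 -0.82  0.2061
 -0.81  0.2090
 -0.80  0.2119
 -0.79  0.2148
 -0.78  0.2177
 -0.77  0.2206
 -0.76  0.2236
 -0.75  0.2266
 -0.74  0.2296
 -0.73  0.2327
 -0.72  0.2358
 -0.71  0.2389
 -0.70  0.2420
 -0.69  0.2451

T = 0.5;  σ√T = 0.3323
d₁ = [ln(160/120) + (0.041 + 0.47²/2)·0.5] / 0.3323 = [0.2877 + 0.0757] / 0.3323 = 1.0935 → 1.09
d₂ = d₁ − σ√T = 1.0935 − 0.3323 = 0.7611 → 0.76
Risk-neutral Pr[S_T < K] = N(−d₂) = N(-0.76) = 0.2236

0.2236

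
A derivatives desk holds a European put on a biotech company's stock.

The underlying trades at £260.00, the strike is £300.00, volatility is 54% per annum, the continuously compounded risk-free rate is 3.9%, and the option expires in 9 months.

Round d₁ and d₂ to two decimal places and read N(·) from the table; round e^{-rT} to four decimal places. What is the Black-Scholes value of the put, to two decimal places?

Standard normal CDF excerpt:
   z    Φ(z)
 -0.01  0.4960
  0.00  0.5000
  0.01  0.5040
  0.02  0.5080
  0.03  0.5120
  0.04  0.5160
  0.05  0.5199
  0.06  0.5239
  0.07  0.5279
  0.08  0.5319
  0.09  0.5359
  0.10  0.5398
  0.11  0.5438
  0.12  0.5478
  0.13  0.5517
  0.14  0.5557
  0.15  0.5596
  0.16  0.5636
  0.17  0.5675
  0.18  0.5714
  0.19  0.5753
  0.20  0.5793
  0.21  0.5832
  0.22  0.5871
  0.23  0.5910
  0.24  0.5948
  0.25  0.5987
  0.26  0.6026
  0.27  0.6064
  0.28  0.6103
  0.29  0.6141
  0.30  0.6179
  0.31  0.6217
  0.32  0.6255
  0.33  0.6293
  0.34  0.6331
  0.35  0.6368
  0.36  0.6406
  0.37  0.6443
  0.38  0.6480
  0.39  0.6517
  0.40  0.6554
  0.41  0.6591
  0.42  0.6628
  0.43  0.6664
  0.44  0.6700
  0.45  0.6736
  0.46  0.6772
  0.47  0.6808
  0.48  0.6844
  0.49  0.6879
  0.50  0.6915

£68.37

σ√T = 0.54·√0.75 = 0.4677
d₁ = [ln(260/300) + (0.039 + ½·0.54²)·0.75] / (σ√T) = (-0.1431 + 0.1386) / 0.4677 = -0.0096 ⇒ -0.01
d₂ = -0.0096 − 0.4677 = -0.4773 ⇒ -0.48
e^(−rT) = e^(−0.039·0.75) = 0.9712
P = 300·0.9712·N(0.48) − 260·N(0.01) = 300·0.9712·0.6844 − 260·0.5040 = 199.4068 − 131.0400 = 68.3668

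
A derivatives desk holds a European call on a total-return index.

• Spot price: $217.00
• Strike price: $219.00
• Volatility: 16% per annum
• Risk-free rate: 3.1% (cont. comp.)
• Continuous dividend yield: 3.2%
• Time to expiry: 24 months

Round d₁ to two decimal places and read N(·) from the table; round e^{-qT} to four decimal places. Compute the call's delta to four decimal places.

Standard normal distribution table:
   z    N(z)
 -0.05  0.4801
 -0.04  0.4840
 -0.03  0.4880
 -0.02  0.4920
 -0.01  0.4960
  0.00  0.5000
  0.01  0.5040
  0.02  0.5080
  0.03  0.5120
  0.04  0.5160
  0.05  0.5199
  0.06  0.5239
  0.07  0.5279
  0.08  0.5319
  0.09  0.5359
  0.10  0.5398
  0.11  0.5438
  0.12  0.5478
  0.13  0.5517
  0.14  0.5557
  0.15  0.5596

0.4914

σ√T = 0.16 × 1.4142 = 0.2263
d₁ = [ln(217/219) + (0.031 − 0.032 + ½·0.16²)·2] / (σ√T) = (-0.0092 + 0.0236) / 0.2263 = 0.0638 which rounds to 0.06
N(d₁) = N(0.06) = 0.5239
Δ_call = e^(−qT)·N(d₁) = 0.9380·0.5239 = 0.4914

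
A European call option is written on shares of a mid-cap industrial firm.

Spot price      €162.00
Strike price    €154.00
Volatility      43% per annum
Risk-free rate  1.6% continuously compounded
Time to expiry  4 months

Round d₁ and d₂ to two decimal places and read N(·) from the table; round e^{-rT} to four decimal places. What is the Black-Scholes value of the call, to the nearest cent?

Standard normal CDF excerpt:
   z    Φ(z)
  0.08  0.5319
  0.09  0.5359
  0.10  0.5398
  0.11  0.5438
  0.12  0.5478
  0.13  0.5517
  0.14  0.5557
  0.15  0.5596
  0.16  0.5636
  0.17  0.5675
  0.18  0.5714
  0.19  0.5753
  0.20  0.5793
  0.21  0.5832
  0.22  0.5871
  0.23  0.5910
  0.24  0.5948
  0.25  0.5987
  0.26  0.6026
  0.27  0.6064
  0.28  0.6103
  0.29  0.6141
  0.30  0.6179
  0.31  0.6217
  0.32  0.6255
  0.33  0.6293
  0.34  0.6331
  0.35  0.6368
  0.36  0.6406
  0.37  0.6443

T = 0.3333;  σ√T = 0.2483
d₁ = [ln(162/154) + (0.016 + 0.43²/2)·0.3333] / 0.2483 = [0.0506 + 0.0361] / 0.2483 = 0.3496 which rounds to 0.35
d₂ = d₁ − σ√T = 0.3496 − 0.2483 = 0.1013 which rounds to 0.10
exp(−rT) = exp(−0.016·0.3333) = 0.9947
N(d₁) = N(0.35) = 0.6368;  N(d₂) = N(0.10) = 0.5398
C = 162·0.6368 − 154·0.9947·0.5398 = 103.1616 − 82.6886 = 20.4730

€20.47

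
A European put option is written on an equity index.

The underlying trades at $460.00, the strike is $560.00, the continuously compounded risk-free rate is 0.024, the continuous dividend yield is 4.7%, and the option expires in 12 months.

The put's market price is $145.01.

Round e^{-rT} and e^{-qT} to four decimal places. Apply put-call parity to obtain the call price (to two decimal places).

exp(−qT) = exp(−0.047·1) = 0.9541;  exp(−rT) = exp(−0.024·1) = 0.9763
Put-call parity: C − P = S·e^(−qT) − K·e^(−rT) = 460·0.9541 − 560·0.9763 = 438.8860 − 546.7280 = -107.8420
C = P + (C − P) = 145.01 + (-107.8420) = 37.1680

$37.17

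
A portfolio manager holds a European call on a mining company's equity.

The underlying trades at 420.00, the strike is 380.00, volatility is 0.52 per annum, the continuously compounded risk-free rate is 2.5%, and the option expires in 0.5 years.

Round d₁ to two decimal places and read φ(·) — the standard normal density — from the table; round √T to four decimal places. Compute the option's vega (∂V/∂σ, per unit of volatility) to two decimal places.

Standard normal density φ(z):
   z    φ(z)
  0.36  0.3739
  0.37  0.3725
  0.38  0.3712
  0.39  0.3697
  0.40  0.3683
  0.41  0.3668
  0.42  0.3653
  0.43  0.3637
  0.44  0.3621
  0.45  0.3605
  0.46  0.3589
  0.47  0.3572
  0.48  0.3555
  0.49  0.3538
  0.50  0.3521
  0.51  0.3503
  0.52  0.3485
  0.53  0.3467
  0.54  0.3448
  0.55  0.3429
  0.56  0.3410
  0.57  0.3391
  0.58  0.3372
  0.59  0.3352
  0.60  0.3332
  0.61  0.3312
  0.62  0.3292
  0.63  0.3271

105.07

σ√T = 0.52 × 0.7071 = 0.3677
d₁ = [ln(420/380) + (0.025 + ½·0.52²)·0.5] / (σ√T) = (0.1001 + 0.0801) / 0.3677 = 0.4900 → 0.49
√T = √0.5 = 0.7071
φ(d₁) = φ(0.49) = 0.3538
vega = S·φ(d₁)·√T = 420·0.3538·0.7071 = 105.0722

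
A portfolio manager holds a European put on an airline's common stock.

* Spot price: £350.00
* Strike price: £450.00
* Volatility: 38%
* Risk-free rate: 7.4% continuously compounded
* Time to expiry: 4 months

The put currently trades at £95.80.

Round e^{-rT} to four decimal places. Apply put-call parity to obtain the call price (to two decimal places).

£6.78

exp(−rT) = exp(−0.074·0.3333) = 0.9756
Put-call parity: C − P = S − K·e^(−rT) = 350 − 450·0.9756 = 350 − 439.0200 = -89.0200
C = P + (C − P) = 95.80 + (-89.0200) = 6.7800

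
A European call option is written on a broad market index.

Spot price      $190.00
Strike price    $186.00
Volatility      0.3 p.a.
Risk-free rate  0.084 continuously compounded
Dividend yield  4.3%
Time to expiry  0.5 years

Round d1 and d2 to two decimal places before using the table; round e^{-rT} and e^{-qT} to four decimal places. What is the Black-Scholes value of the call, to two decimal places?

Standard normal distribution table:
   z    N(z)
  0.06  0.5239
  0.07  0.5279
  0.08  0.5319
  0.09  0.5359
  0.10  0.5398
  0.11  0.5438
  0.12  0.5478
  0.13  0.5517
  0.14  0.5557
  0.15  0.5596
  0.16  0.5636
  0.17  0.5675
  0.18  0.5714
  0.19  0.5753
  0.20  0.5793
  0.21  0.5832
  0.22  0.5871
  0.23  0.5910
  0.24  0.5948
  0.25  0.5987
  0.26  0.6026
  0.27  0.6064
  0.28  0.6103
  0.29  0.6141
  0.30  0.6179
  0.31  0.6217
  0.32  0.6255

σ√T = 0.3·√0.5 = 0.2121
d₁ = [ln(190/186) + (0.084 − 0.043 + 0.3²/2)·0.5] / 0.2121 = [0.0213 + 0.0430] / 0.2121 = 0.3030 ⇒ 0.30
d₂ = d₁ − σ√T = 0.3030 − 0.2121 = 0.0909 ⇒ 0.09
exp(−qT) = exp(−0.043·0.5) = 0.9787;  exp(−rT) = exp(−0.084·0.5) = 0.9589
C = 190·0.9787·N(0.30) − 186·0.9589·N(0.09) = 190·0.9787·0.6179 − 186·0.9589·0.5359 = 114.9004 − 95.5807 = 19.3197

$19.32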